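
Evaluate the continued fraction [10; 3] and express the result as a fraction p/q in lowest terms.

Start with 3.
10 + 1/(3/1) = 10 + 1/3 = 31/3

31/3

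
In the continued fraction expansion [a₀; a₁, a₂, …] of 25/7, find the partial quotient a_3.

25 = 3·7 + 4, so a_0 = 3
7 = 1·4 + 3, so a_1 = 1
4 = 1·3 + 1, so a_2 = 1
3 = 3·1 + 0, so a_3 = 3

3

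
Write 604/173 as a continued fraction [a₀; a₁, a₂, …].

[3; 2, 28, 3]

⌊604/173⌋ = 3, remainder 85
⌊173/85⌋ = 2, remainder 3
⌊85/3⌋ = 28, remainder 1
⌊3/1⌋ = 3, remainder 0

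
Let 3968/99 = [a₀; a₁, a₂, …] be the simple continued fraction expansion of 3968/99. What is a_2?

2

Apply division with remainder until the remainder is 0:
3968 = 40·99 + 8, so a_0 = 40
99 = 12·8 + 3, so a_1 = 12
8 = 2·3 + 2, so a_2 = 2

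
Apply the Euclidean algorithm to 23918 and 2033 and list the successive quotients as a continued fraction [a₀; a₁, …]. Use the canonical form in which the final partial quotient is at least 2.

[11; 1, 3, 3, 1, 19, 6]

23918 ÷ 2033 → quotient 11, remainder 1555
2033 ÷ 1555 → quotient 1, remainder 478
1555 ÷ 478 → quotient 3, remainder 121
478 ÷ 121 → quotient 3, remainder 115
121 ÷ 115 → quotient 1, remainder 6
115 ÷ 6 → quotient 19, remainder 1
6 ÷ 1 → quotient 6, remainder 0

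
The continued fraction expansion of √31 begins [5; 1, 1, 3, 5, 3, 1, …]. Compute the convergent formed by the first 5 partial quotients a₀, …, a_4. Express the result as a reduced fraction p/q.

Start with 5.
3 + 1/(5/1) = 3 + 1/5 = 16/5
1 + 1/(16/5) = 1 + 5/16 = 21/16
1 + 1/(21/16) = 1 + 16/21 = 37/21
5 + 1/(37/21) = 5 + 21/37 = 206/37

206/37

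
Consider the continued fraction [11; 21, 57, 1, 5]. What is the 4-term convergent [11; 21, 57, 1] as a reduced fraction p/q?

Build up convergents one term at a time:
a_0 = 11: 11/1
a_1 = 21: 232/21
a_2 = 57: 13235/1198
a_3 = 1: 13467/1219

13467/1219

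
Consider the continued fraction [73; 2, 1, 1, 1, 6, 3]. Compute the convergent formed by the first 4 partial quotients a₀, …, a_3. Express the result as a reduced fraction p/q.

367/5

a_0 = 73: 73/1
a_1 = 2: 147/2
a_2 = 1: 220/3
a_3 = 1: 367/5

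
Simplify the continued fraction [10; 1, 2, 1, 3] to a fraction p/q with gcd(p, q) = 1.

161/15

a_0 = 10: 10/1
a_1 = 1: 11/1
a_2 = 2: 32/3
a_3 = 1: 43/4
a_4 = 3: 161/15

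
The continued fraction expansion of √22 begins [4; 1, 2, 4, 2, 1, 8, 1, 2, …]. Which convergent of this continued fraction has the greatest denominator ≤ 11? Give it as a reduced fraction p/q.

14/3

a_0 = 4: 4/1  (≤ bound)
a_1 = 1: 5/1  (≤ bound)
a_2 = 2: 14/3  (≤ bound)
a_3 = 4: 61/13  (> 11, stop)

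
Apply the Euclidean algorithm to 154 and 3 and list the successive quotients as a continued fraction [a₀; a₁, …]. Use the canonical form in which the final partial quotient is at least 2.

Run the Euclidean algorithm, recording each quotient:
154 ÷ 3 → quotient 51, remainder 1
3 ÷ 1 → quotient 3, remainder 0

[51; 3]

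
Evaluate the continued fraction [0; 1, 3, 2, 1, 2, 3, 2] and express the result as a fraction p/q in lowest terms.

Start with 2.
3 + 1/(2/1) = 3 + 1/2 = 7/2
2 + 1/(7/2) = 2 + 2/7 = 16/7
1 + 1/(16/7) = 1 + 7/16 = 23/16
2 + 1/(23/16) = 2 + 16/23 = 62/23
3 + 1/(62/23) = 3 + 23/62 = 209/62
1 + 1/(209/62) = 1 + 62/209 = 271/209
0 + 1/(271/209) = 0 + 209/271 = 209/271

209/271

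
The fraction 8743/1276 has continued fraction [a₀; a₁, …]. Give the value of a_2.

5

Apply division with remainder until the remainder is 0:
8743 = 6·1276 + 1087, so a_0 = 6
1276 = 1·1087 + 189, so a_1 = 1
1087 = 5·189 + 142, so a_2 = 5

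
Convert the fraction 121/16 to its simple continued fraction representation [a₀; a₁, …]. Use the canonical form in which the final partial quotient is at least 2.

Run the Euclidean algorithm, recording each quotient:
⌊121/16⌋ = 7, remainder 9
⌊16/9⌋ = 1, remainder 7
⌊9/7⌋ = 1, remainder 2
⌊7/2⌋ = 3, remainder 1
⌊2/1⌋ = 2, remainder 0

[7; 1, 1, 3, 2]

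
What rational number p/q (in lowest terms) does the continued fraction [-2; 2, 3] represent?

-11/7

a_0 = -2: -2/1
a_1 = 2: -3/2
a_2 = 3: -11/7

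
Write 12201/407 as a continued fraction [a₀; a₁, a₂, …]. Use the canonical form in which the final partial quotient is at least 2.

[29; 1, 44, 4, 2]

Repeatedly divide and take the remainder:
12201 = 29·407 + 398, so a_0 = 29
407 = 1·398 + 9, so a_1 = 1
398 = 44·9 + 2, so a_2 = 44
9 = 4·2 + 1, so a_3 = 4
2 = 2·1 + 0, so a_4 = 2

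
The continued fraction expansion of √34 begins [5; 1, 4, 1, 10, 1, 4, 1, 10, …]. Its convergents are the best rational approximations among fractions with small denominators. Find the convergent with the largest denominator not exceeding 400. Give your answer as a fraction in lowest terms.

2035/349

List convergents until the denominator exceeds the bound:
a_0 = 5: 5/1  (≤ bound)
a_1 = 1: 6/1  (≤ bound)
a_2 = 4: 29/5  (≤ bound)
a_3 = 1: 35/6  (≤ bound)
a_4 = 10: 379/65  (≤ bound)
a_5 = 1: 414/71  (≤ bound)
a_6 = 4: 2035/349  (≤ bound)
a_7 = 1: 2449/420  (> 400, stop)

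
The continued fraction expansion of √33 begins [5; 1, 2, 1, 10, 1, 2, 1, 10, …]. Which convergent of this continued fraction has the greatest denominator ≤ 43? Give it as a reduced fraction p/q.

a_0 = 5: 5/1  (≤ bound)
a_1 = 1: 6/1  (≤ bound)
a_2 = 2: 17/3  (≤ bound)
a_3 = 1: 23/4  (≤ bound)
a_4 = 10: 247/43  (≤ bound)
a_5 = 1: 270/47  (> 43, stop)

247/43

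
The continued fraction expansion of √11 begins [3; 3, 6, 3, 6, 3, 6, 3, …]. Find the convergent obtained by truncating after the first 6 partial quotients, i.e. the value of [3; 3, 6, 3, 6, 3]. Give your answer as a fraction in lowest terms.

Compute successive convergents:
a_0 = 3: 3/1
a_1 = 3: 10/3
a_2 = 6: 63/19
a_3 = 3: 199/60
a_4 = 6: 1257/379
a_5 = 3: 3970/1197

3970/1197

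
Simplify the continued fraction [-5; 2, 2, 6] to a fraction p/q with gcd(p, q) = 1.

Build up convergents one term at a time:
a_0 = -5: -5/1
a_1 = 2: -9/2
a_2 = 2: -23/5
a_3 = 6: -147/32

-147/32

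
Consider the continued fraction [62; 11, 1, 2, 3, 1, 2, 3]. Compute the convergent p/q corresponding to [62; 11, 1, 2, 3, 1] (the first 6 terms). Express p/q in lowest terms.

Starting at the tail and folding back:
Start with 1.
3 + 1/(1/1) = 3 + 1/1 = 4/1
2 + 1/(4/1) = 2 + 1/4 = 9/4
1 + 1/(9/4) = 1 + 4/9 = 13/9
11 + 1/(13/9) = 11 + 9/13 = 152/13
62 + 1/(152/13) = 62 + 13/152 = 9437/152

9437/152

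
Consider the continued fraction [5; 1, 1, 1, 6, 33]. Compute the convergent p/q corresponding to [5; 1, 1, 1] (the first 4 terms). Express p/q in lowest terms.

17/3

a_0 = 5: 5/1
a_1 = 1: 6/1
a_2 = 1: 11/2
a_3 = 1: 17/3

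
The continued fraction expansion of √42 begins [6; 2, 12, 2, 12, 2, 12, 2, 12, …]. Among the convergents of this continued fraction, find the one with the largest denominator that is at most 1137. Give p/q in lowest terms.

4206/649

List convergents until the denominator exceeds the bound:
a_0 = 6: 6/1  (≤ bound)
a_1 = 2: 13/2  (≤ bound)
a_2 = 12: 162/25  (≤ bound)
a_3 = 2: 337/52  (≤ bound)
a_4 = 12: 4206/649  (≤ bound)
a_5 = 2: 8749/1350  (> 1137, stop)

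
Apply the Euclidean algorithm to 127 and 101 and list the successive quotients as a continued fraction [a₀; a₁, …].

127 ÷ 101 → quotient 1, remainder 26
101 ÷ 26 → quotient 3, remainder 23
26 ÷ 23 → quotient 1, remainder 3
23 ÷ 3 → quotient 7, remainder 2
3 ÷ 2 → quotient 1, remainder 1
2 ÷ 1 → quotient 2, remainder 0

[1; 3, 1, 7, 1, 2]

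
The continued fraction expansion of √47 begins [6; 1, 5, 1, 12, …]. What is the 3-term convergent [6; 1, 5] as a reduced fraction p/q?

41/6

Collapse the nested fraction from the inside out:
Start with 5.
1 + 1/(5/1) = 1 + 1/5 = 6/5
6 + 1/(6/5) = 6 + 5/6 = 41/6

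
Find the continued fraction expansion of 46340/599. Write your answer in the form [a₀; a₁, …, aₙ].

[77; 2, 1, 3, 5, 1, 3, 2]

Repeatedly divide and take the remainder:
46340 = 77·599 + 217, so a_0 = 77
599 = 2·217 + 165, so a_1 = 2
217 = 1·165 + 52, so a_2 = 1
165 = 3·52 + 9, so a_3 = 3
52 = 5·9 + 7, so a_4 = 5
9 = 1·7 + 2, so a_5 = 1
7 = 3·2 + 1, so a_6 = 3
2 = 2·1 + 0, so a_7 = 2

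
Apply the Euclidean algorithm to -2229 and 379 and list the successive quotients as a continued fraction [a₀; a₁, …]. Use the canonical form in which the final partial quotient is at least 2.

[-6; 8, 2, 2, 1, 2, 2]

⌊-2229/379⌋ = -6, remainder 45
⌊379/45⌋ = 8, remainder 19
⌊45/19⌋ = 2, remainder 7
⌊19/7⌋ = 2, remainder 5
⌊7/5⌋ = 1, remainder 2
⌊5/2⌋ = 2, remainder 1
⌊2/1⌋ = 2, remainder 0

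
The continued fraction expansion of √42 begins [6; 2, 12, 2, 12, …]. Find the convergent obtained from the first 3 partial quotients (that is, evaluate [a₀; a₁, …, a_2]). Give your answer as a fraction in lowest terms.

162/25

Start with 12.
2 + 1/(12/1) = 2 + 1/12 = 25/12
6 + 1/(25/12) = 6 + 12/25 = 162/25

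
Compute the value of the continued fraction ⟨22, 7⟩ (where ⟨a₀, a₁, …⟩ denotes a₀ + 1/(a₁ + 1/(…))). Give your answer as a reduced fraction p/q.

155/7

a_0 = 22: 22/1
a_1 = 7: 155/7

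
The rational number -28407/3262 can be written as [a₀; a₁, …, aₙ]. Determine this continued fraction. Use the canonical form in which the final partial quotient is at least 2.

[-9; 3, 2, 3, 13, 3, 3]

⌊-28407/3262⌋ = -9, remainder 951
⌊3262/951⌋ = 3, remainder 409
⌊951/409⌋ = 2, remainder 133
⌊409/133⌋ = 3, remainder 10
⌊133/10⌋ = 13, remainder 3
⌊10/3⌋ = 3, remainder 1
⌊3/1⌋ = 3, remainder 0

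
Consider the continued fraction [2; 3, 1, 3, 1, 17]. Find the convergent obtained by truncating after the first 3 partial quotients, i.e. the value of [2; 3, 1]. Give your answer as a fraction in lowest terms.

9/4

Collapse the nested fraction from the inside out:
Start with 1.
3 + 1/(1/1) = 3 + 1/1 = 4/1
2 + 1/(4/1) = 2 + 1/4 = 9/4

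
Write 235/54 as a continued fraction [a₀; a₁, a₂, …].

[4; 2, 1, 5, 3]

Repeatedly divide and take the remainder:
235 = 4·54 + 19, so a_0 = 4
54 = 2·19 + 16, so a_1 = 2
19 = 1·16 + 3, so a_2 = 1
16 = 5·3 + 1, so a_3 = 5
3 = 3·1 + 0, so a_4 = 3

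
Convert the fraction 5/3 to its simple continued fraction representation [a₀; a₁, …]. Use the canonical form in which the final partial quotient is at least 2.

Run the Euclidean algorithm, recording each quotient:
⌊5/3⌋ = 1, remainder 2
⌊3/2⌋ = 1, remainder 1
⌊2/1⌋ = 2, remainder 0

[1; 1, 2]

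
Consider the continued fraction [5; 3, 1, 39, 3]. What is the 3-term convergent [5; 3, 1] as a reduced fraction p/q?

21/4

Start with 1.
3 + 1/(1/1) = 3 + 1/1 = 4/1
5 + 1/(4/1) = 5 + 1/4 = 21/4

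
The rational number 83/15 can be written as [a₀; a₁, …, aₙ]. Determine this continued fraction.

83 = 5·15 + 8, so a_0 = 5
15 = 1·8 + 7, so a_1 = 1
8 = 1·7 + 1, so a_2 = 1
7 = 7·1 + 0, so a_3 = 7

[5; 1, 1, 7]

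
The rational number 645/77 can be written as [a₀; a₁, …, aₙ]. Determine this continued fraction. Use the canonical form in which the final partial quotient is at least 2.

⌊645/77⌋ = 8, remainder 29
⌊77/29⌋ = 2, remainder 19
⌊29/19⌋ = 1, remainder 10
⌊19/10⌋ = 1, remainder 9
⌊10/9⌋ = 1, remainder 1
⌊9/1⌋ = 9, remainder 0

[8; 2, 1, 1, 1, 9]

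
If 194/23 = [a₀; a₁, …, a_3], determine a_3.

3

194 ÷ 23 → quotient 8, remainder 10
23 ÷ 10 → quotient 2, remainder 3
10 ÷ 3 → quotient 3, remainder 1
3 ÷ 1 → quotient 3, remainder 0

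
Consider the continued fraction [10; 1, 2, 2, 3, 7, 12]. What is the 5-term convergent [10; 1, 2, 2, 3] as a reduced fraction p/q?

Use the convergent recurrence hₖ = aₖ·hₖ₋₁ + hₖ₋₂ (and likewise for the denominators kₖ):
a_0 = 10: 10/1
a_1 = 1: 11/1
a_2 = 2: 32/3
a_3 = 2: 75/7
a_4 = 3: 257/24

257/24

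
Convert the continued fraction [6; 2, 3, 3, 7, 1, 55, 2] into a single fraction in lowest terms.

a_0 = 6: 6/1
a_1 = 2: 13/2
a_2 = 3: 45/7
a_3 = 3: 148/23
a_4 = 7: 1081/168
a_5 = 1: 1229/191
a_6 = 55: 68676/10673
a_7 = 2: 138581/21537

138581/21537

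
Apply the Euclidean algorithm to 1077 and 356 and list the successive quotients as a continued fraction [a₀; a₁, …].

Repeatedly divide and take the remainder:
1077 = 3·356 + 9, so a_0 = 3
356 = 39·9 + 5, so a_1 = 39
9 = 1·5 + 4, so a_2 = 1
5 = 1·4 + 1, so a_3 = 1
4 = 4·1 + 0, so a_4 = 4

[3; 39, 1, 1, 4]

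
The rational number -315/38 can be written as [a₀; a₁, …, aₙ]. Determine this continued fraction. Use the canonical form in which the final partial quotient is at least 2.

[-9; 1, 2, 2, 5]

⌊-315/38⌋ = -9, remainder 27
⌊38/27⌋ = 1, remainder 11
⌊27/11⌋ = 2, remainder 5
⌊11/5⌋ = 2, remainder 1
⌊5/1⌋ = 5, remainder 0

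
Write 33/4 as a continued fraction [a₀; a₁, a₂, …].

Run the Euclidean algorithm, recording each quotient:
33 = 8·4 + 1, so a_0 = 8
4 = 4·1 + 0, so a_1 = 4

[8; 4]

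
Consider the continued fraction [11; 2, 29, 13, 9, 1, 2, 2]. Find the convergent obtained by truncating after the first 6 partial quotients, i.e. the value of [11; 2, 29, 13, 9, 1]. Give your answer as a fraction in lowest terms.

Start with 1.
9 + 1/(1/1) = 9 + 1/1 = 10/1
13 + 1/(10/1) = 13 + 1/10 = 131/10
29 + 1/(131/10) = 29 + 10/131 = 3809/131
2 + 1/(3809/131) = 2 + 131/3809 = 7749/3809
11 + 1/(7749/3809) = 11 + 3809/7749 = 89048/7749

89048/7749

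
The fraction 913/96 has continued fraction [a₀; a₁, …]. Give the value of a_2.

1

Run the Euclidean algorithm, recording each quotient:
⌊913/96⌋ = 9, remainder 49
⌊96/49⌋ = 1, remainder 47
⌊49/47⌋ = 1, remainder 2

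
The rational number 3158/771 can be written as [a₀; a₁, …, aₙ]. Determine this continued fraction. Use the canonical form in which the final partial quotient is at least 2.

Apply division with remainder until the remainder is 0:
3158 = 4·771 + 74, so a_0 = 4
771 = 10·74 + 31, so a_1 = 10
74 = 2·31 + 12, so a_2 = 2
31 = 2·12 + 7, so a_3 = 2
12 = 1·7 + 5, so a_4 = 1
7 = 1·5 + 2, so a_5 = 1
5 = 2·2 + 1, so a_6 = 2
2 = 2·1 + 0, so a_7 = 2

[4; 10, 2, 2, 1, 1, 2, 2]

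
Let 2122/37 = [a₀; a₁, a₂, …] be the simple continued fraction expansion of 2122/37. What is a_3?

5

Apply division with remainder until the remainder is 0:
⌊2122/37⌋ = 57, remainder 13
⌊37/13⌋ = 2, remainder 11
⌊13/11⌋ = 1, remainder 2
⌊11/2⌋ = 5, remainder 1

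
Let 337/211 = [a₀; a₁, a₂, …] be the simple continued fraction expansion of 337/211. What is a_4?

13

337 ÷ 211 → quotient 1, remainder 126
211 ÷ 126 → quotient 1, remainder 85
126 ÷ 85 → quotient 1, remainder 41
85 ÷ 41 → quotient 2, remainder 3
41 ÷ 3 → quotient 13, remainder 2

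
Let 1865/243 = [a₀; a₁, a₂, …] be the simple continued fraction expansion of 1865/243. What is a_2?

Apply division with remainder until the remainder is 0:
1865 ÷ 243 → quotient 7, remainder 164
243 ÷ 164 → quotient 1, remainder 79
164 ÷ 79 → quotient 2, remainder 6

2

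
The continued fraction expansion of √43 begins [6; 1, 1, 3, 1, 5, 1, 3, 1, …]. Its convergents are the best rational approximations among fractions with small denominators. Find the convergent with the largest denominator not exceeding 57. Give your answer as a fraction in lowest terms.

341/52

a_0 = 6: 6/1  (≤ bound)
a_1 = 1: 7/1  (≤ bound)
a_2 = 1: 13/2  (≤ bound)
a_3 = 3: 46/7  (≤ bound)
a_4 = 1: 59/9  (≤ bound)
a_5 = 5: 341/52  (≤ bound)
a_6 = 1: 400/61  (> 57, stop)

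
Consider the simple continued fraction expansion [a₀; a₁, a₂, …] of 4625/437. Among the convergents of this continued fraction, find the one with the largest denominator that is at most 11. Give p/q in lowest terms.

53/5

a_0 = 10: 10/1  (≤ bound)
a_1 = 1: 11/1  (≤ bound)
a_2 = 1: 21/2  (≤ bound)
a_3 = 2: 53/5  (≤ bound)
a_4 = 2: 127/12  (> 11, stop)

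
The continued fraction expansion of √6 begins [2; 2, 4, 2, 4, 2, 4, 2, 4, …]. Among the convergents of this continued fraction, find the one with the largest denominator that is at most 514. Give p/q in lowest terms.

List convergents until the denominator exceeds the bound:
a_0 = 2: 2/1  (≤ bound)
a_1 = 2: 5/2  (≤ bound)
a_2 = 4: 22/9  (≤ bound)
a_3 = 2: 49/20  (≤ bound)
a_4 = 4: 218/89  (≤ bound)
a_5 = 2: 485/198  (≤ bound)
a_6 = 4: 2158/881  (> 514, stop)

485/198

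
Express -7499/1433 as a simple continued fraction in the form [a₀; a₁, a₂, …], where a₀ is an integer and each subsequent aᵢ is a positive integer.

[-6; 1, 3, 3, 2, 3, 1, 10]

-7499 = -6·1433 + 1099, so a_0 = -6
1433 = 1·1099 + 334, so a_1 = 1
1099 = 3·334 + 97, so a_2 = 3
334 = 3·97 + 43, so a_3 = 3
97 = 2·43 + 11, so a_4 = 2
43 = 3·11 + 10, so a_5 = 3
11 = 1·10 + 1, so a_6 = 1
10 = 10·1 + 0, so a_7 = 10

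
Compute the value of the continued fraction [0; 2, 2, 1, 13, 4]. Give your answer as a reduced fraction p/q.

Compute successive convergents:
a_0 = 0: 0/1
a_1 = 2: 1/2
a_2 = 2: 2/5
a_3 = 1: 3/7
a_4 = 13: 41/96
a_5 = 4: 167/391

167/391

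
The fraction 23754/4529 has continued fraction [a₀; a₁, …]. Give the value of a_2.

Repeatedly divide and take the remainder:
23754 = 5·4529 + 1109, so a_0 = 5
4529 = 4·1109 + 93, so a_1 = 4
1109 = 11·93 + 86, so a_2 = 11

11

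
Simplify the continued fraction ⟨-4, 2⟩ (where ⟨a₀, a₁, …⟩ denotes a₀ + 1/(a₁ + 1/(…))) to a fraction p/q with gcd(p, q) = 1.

-7/2

Start with 2.
-4 + 1/(2/1) = -4 + 1/2 = -7/2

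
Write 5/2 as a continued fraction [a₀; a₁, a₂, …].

5 ÷ 2 → quotient 2, remainder 1
2 ÷ 1 → quotient 2, remainder 0

[2; 2]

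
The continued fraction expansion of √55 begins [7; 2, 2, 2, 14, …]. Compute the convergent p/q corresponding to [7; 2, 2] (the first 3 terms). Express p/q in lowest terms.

37/5

Compute successive convergents:
a_0 = 7: 7/1
a_1 = 2: 15/2
a_2 = 2: 37/5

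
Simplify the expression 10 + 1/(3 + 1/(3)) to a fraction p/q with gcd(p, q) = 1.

Use the convergent recurrence hₖ = aₖ·hₖ₋₁ + hₖ₋₂ (and likewise for the denominators kₖ):
a_0 = 10: 10/1
a_1 = 3: 31/3
a_2 = 3: 103/10

103/10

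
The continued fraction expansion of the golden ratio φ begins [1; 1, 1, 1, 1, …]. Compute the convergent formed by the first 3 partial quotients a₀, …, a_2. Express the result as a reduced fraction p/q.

3/2

Start with 1.
1 + 1/(1/1) = 1 + 1/1 = 2/1
1 + 1/(2/1) = 1 + 1/2 = 3/2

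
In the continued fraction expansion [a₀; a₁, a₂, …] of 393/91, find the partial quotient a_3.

4

⌊393/91⌋ = 4, remainder 29
⌊91/29⌋ = 3, remainder 4
⌊29/4⌋ = 7, remainder 1
⌊4/1⌋ = 4, remainder 0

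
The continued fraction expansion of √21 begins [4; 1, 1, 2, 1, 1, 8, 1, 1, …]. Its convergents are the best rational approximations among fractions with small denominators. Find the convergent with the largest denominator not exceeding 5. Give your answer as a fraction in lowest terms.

a_0 = 4: 4/1  (≤ bound)
a_1 = 1: 5/1  (≤ bound)
a_2 = 1: 9/2  (≤ bound)
a_3 = 2: 23/5  (≤ bound)
a_4 = 1: 32/7  (> 5, stop)

23/5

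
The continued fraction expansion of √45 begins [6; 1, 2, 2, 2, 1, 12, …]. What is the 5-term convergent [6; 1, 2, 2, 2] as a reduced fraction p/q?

Work from the innermost term outward:
Start with 2.
2 + 1/(2/1) = 2 + 1/2 = 5/2
2 + 1/(5/2) = 2 + 2/5 = 12/5
1 + 1/(12/5) = 1 + 5/12 = 17/12
6 + 1/(17/12) = 6 + 12/17 = 114/17

114/17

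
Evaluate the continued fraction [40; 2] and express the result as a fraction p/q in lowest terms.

a_0 = 40: 40/1
a_1 = 2: 81/2

81/2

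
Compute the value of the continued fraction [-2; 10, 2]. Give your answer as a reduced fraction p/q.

a_0 = -2: -2/1
a_1 = 10: -19/10
a_2 = 2: -40/21

-40/21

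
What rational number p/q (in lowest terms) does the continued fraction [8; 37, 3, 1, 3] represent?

4487/559

Start with 3.
1 + 1/(3/1) = 1 + 1/3 = 4/3
3 + 1/(4/3) = 3 + 3/4 = 15/4
37 + 1/(15/4) = 37 + 4/15 = 559/15
8 + 1/(559/15) = 8 + 15/559 = 4487/559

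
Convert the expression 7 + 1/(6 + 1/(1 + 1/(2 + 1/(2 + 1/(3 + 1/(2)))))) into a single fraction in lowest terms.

2638/369

Start with 2.
3 + 1/(2/1) = 3 + 1/2 = 7/2
2 + 1/(7/2) = 2 + 2/7 = 16/7
2 + 1/(16/7) = 2 + 7/16 = 39/16
1 + 1/(39/16) = 1 + 16/39 = 55/39
6 + 1/(55/39) = 6 + 39/55 = 369/55
7 + 1/(369/55) = 7 + 55/369 = 2638/369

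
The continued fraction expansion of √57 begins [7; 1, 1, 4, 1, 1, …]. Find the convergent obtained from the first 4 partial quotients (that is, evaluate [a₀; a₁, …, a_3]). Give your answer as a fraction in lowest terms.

Start with 4.
1 + 1/(4/1) = 1 + 1/4 = 5/4
1 + 1/(5/4) = 1 + 4/5 = 9/5
7 + 1/(9/5) = 7 + 5/9 = 68/9

68/9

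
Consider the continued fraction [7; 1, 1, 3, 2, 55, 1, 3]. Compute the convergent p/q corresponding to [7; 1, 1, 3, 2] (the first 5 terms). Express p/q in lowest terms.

Use the convergent recurrence hₖ = aₖ·hₖ₋₁ + hₖ₋₂ (and likewise for the denominators kₖ):
a_0 = 7: 7/1
a_1 = 1: 8/1
a_2 = 1: 15/2
a_3 = 3: 53/7
a_4 = 2: 121/16

121/16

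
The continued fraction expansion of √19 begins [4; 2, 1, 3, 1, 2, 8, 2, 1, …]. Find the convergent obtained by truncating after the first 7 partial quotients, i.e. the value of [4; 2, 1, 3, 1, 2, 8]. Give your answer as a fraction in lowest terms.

1421/326

a_0 = 4: 4/1
a_1 = 2: 9/2
a_2 = 1: 13/3
a_3 = 3: 48/11
a_4 = 1: 61/14
a_5 = 2: 170/39
a_6 = 8: 1421/326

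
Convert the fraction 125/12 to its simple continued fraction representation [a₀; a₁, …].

[10; 2, 2, 2]

Repeatedly divide and take the remainder:
125 ÷ 12 → quotient 10, remainder 5
12 ÷ 5 → quotient 2, remainder 2
5 ÷ 2 → quotient 2, remainder 1
2 ÷ 1 → quotient 2, remainder 0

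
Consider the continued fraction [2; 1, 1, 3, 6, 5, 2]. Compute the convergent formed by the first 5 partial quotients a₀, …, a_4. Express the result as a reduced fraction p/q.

a_0 = 2: 2/1
a_1 = 1: 3/1
a_2 = 1: 5/2
a_3 = 3: 18/7
a_4 = 6: 113/44

113/44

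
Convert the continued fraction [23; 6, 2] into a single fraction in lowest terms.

301/13

Collapse the nested fraction from the inside out:
Start with 2.
6 + 1/(2/1) = 6 + 1/2 = 13/2
23 + 1/(13/2) = 23 + 2/13 = 301/13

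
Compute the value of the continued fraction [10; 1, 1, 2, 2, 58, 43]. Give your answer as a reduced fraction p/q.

Start with 43.
58 + 1/(43/1) = 58 + 1/43 = 2495/43
2 + 1/(2495/43) = 2 + 43/2495 = 5033/2495
2 + 1/(5033/2495) = 2 + 2495/5033 = 12561/5033
1 + 1/(12561/5033) = 1 + 5033/12561 = 17594/12561
1 + 1/(17594/12561) = 1 + 12561/17594 = 30155/17594
10 + 1/(30155/17594) = 10 + 17594/30155 = 319144/30155

319144/30155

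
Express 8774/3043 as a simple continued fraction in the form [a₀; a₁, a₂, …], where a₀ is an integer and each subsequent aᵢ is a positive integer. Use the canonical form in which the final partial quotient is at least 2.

8774 ÷ 3043 → quotient 2, remainder 2688
3043 ÷ 2688 → quotient 1, remainder 355
2688 ÷ 355 → quotient 7, remainder 203
355 ÷ 203 → quotient 1, remainder 152
203 ÷ 152 → quotient 1, remainder 51
152 ÷ 51 → quotient 2, remainder 50
51 ÷ 50 → quotient 1, remainder 1
50 ÷ 1 → quotient 50, remainder 0

[2; 1, 7, 1, 1, 2, 1, 50]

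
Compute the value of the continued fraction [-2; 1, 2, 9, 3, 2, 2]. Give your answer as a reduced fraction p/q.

Collapse the nested fraction from the inside out:
Start with 2.
2 + 1/(2/1) = 2 + 1/2 = 5/2
3 + 1/(5/2) = 3 + 2/5 = 17/5
9 + 1/(17/5) = 9 + 5/17 = 158/17
2 + 1/(158/17) = 2 + 17/158 = 333/158
1 + 1/(333/158) = 1 + 158/333 = 491/333
-2 + 1/(491/333) = -2 + 333/491 = -649/491

-649/491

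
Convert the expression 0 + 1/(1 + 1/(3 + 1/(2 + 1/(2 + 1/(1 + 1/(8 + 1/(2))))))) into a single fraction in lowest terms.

442/571

Compute successive convergents:
a_0 = 0: 0/1
a_1 = 1: 1/1
a_2 = 3: 3/4
a_3 = 2: 7/9
a_4 = 2: 17/22
a_5 = 1: 24/31
a_6 = 8: 209/270
a_7 = 2: 442/571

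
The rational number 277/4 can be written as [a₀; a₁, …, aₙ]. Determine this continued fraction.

277 = 69·4 + 1, so a_0 = 69
4 = 4·1 + 0, so a_1 = 4

[69; 4]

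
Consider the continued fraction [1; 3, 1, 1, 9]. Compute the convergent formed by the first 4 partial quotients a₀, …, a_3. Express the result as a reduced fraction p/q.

Use the convergent recurrence hₖ = aₖ·hₖ₋₁ + hₖ₋₂ (and likewise for the denominators kₖ):
a_0 = 1: 1/1
a_1 = 3: 4/3
a_2 = 1: 5/4
a_3 = 1: 9/7

9/7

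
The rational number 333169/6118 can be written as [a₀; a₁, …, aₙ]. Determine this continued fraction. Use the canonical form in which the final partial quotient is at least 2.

[54; 2, 5, 2, 1, 24, 3, 2]

Apply division with remainder until the remainder is 0:
⌊333169/6118⌋ = 54, remainder 2797
⌊6118/2797⌋ = 2, remainder 524
⌊2797/524⌋ = 5, remainder 177
⌊524/177⌋ = 2, remainder 170
⌊177/170⌋ = 1, remainder 7
⌊170/7⌋ = 24, remainder 2
⌊7/2⌋ = 3, remainder 1
⌊2/1⌋ = 2, remainder 0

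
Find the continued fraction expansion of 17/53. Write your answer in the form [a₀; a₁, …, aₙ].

17 ÷ 53 → quotient 0, remainder 17
53 ÷ 17 → quotient 3, remainder 2
17 ÷ 2 → quotient 8, remainder 1
2 ÷ 1 → quotient 2, remainder 0

[0; 3, 8, 2]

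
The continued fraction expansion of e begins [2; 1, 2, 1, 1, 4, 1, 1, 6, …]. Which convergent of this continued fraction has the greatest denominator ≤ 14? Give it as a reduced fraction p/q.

a_0 = 2: 2/1  (≤ bound)
a_1 = 1: 3/1  (≤ bound)
a_2 = 2: 8/3  (≤ bound)
a_3 = 1: 11/4  (≤ bound)
a_4 = 1: 19/7  (≤ bound)
a_5 = 4: 87/32  (> 14, stop)

19/7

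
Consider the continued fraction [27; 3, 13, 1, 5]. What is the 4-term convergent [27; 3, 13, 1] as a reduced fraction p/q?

Starting at the tail and folding back:
Start with 1.
13 + 1/(1/1) = 13 + 1/1 = 14/1
3 + 1/(14/1) = 3 + 1/14 = 43/14
27 + 1/(43/14) = 27 + 14/43 = 1175/43

1175/43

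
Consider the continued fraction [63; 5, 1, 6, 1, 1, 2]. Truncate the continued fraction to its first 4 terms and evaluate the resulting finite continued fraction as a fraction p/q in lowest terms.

a_0 = 63: 63/1
a_1 = 5: 316/5
a_2 = 1: 379/6
a_3 = 6: 2590/41

2590/41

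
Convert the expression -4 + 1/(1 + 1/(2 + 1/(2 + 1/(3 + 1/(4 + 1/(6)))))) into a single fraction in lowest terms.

Compute successive convergents:
a_0 = -4: -4/1
a_1 = 1: -3/1
a_2 = 2: -10/3
a_3 = 2: -23/7
a_4 = 3: -79/24
a_5 = 4: -339/103
a_6 = 6: -2113/642

-2113/642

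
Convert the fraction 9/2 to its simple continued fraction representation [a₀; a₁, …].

[4; 2]

Run the Euclidean algorithm, recording each quotient:
9 = 4·2 + 1, so a_0 = 4
2 = 2·1 + 0, so a_1 = 2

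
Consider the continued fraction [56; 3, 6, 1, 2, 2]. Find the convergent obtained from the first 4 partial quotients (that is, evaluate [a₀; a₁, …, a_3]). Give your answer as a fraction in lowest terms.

Starting at the tail and folding back:
Start with 1.
6 + 1/(1/1) = 6 + 1/1 = 7/1
3 + 1/(7/1) = 3 + 1/7 = 22/7
56 + 1/(22/7) = 56 + 7/22 = 1239/22

1239/22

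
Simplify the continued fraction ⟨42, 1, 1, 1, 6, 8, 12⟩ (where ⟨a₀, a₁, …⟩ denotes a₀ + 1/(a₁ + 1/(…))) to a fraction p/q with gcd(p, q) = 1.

84277/1976

Compute successive convergents:
a_0 = 42: 42/1
a_1 = 1: 43/1
a_2 = 1: 85/2
a_3 = 1: 128/3
a_4 = 6: 853/20
a_5 = 8: 6952/163
a_6 = 12: 84277/1976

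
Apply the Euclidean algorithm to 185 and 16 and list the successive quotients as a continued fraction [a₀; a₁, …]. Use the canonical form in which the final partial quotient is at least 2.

Run the Euclidean algorithm, recording each quotient:
185 ÷ 16 → quotient 11, remainder 9
16 ÷ 9 → quotient 1, remainder 7
9 ÷ 7 → quotient 1, remainder 2
7 ÷ 2 → quotient 3, remainder 1
2 ÷ 1 → quotient 2, remainder 0

[11; 1, 1, 3, 2]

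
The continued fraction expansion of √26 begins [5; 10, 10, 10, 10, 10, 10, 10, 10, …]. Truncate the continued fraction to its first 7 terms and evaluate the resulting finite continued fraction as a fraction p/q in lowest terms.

5357035/1050601

Collapse the nested fraction from the inside out:
Start with 10.
10 + 1/(10/1) = 10 + 1/10 = 101/10
10 + 1/(101/10) = 10 + 10/101 = 1020/101
10 + 1/(1020/101) = 10 + 101/1020 = 10301/1020
10 + 1/(10301/1020) = 10 + 1020/10301 = 104030/10301
10 + 1/(104030/10301) = 10 + 10301/104030 = 1050601/104030
5 + 1/(1050601/104030) = 5 + 104030/1050601 = 5357035/1050601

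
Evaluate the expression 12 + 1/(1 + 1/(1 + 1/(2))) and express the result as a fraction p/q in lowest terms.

Start with 2.
1 + 1/(2/1) = 1 + 1/2 = 3/2
1 + 1/(3/2) = 1 + 2/3 = 5/3
12 + 1/(5/3) = 12 + 3/5 = 63/5

63/5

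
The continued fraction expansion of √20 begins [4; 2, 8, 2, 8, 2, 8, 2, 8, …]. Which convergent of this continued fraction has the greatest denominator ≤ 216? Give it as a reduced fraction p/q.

a_0 = 4: 4/1  (≤ bound)
a_1 = 2: 9/2  (≤ bound)
a_2 = 8: 76/17  (≤ bound)
a_3 = 2: 161/36  (≤ bound)
a_4 = 8: 1364/305  (> 216, stop)

161/36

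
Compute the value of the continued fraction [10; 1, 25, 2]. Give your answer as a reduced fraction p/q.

Start with 2.
25 + 1/(2/1) = 25 + 1/2 = 51/2
1 + 1/(51/2) = 1 + 2/51 = 53/51
10 + 1/(53/51) = 10 + 51/53 = 581/53

581/53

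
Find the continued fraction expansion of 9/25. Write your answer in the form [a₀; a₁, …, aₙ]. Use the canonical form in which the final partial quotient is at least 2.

9 = 0·25 + 9, so a_0 = 0
25 = 2·9 + 7, so a_1 = 2
9 = 1·7 + 2, so a_2 = 1
7 = 3·2 + 1, so a_3 = 3
2 = 2·1 + 0, so a_4 = 2

[0; 2, 1, 3, 2]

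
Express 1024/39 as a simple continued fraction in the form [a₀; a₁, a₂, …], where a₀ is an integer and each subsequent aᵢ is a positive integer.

1024 ÷ 39 → quotient 26, remainder 10
39 ÷ 10 → quotient 3, remainder 9
10 ÷ 9 → quotient 1, remainder 1
9 ÷ 1 → quotient 9, remainder 0

[26; 3, 1, 9]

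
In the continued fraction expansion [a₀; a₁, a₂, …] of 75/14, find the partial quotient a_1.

2

75 ÷ 14 → quotient 5, remainder 5
14 ÷ 5 → quotient 2, remainder 4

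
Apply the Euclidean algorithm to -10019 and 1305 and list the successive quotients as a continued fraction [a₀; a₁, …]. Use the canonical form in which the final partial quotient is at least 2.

[-8; 3, 10, 42]

-10019 ÷ 1305 → quotient -8, remainder 421
1305 ÷ 421 → quotient 3, remainder 42
421 ÷ 42 → quotient 10, remainder 1
42 ÷ 1 → quotient 42, remainder 0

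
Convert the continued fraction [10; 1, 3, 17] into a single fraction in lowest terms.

Start with 17.
3 + 1/(17/1) = 3 + 1/17 = 52/17
1 + 1/(52/17) = 1 + 17/52 = 69/52
10 + 1/(69/52) = 10 + 52/69 = 742/69

742/69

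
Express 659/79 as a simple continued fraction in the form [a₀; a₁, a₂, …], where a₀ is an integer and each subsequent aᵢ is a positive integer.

Run the Euclidean algorithm, recording each quotient:
659 = 8·79 + 27, so a_0 = 8
79 = 2·27 + 25, so a_1 = 2
27 = 1·25 + 2, so a_2 = 1
25 = 12·2 + 1, so a_3 = 12
2 = 2·1 + 0, so a_4 = 2

[8; 2, 1, 12, 2]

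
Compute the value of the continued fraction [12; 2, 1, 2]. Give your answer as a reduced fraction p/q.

99/8

a_0 = 12: 12/1
a_1 = 2: 25/2
a_2 = 1: 37/3
a_3 = 2: 99/8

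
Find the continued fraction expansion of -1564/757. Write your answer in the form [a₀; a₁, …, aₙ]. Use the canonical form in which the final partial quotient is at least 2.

[-3; 1, 14, 7, 7]

Apply division with remainder until the remainder is 0:
-1564 = -3·757 + 707, so a_0 = -3
757 = 1·707 + 50, so a_1 = 1
707 = 14·50 + 7, so a_2 = 14
50 = 7·7 + 1, so a_3 = 7
7 = 7·1 + 0, so a_4 = 7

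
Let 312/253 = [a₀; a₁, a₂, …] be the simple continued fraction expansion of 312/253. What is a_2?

Repeatedly divide and take the remainder:
312 ÷ 253 → quotient 1, remainder 59
253 ÷ 59 → quotient 4, remainder 17
59 ÷ 17 → quotient 3, remainder 8

3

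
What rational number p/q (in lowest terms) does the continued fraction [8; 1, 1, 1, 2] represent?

a_0 = 8: 8/1
a_1 = 1: 9/1
a_2 = 1: 17/2
a_3 = 1: 26/3
a_4 = 2: 69/8

69/8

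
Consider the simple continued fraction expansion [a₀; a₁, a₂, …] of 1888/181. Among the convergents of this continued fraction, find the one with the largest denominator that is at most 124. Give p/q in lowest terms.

a_0 = 10: 10/1  (≤ bound)
a_1 = 2: 21/2  (≤ bound)
a_2 = 3: 73/7  (≤ bound)
a_3 = 8: 605/58  (≤ bound)
a_4 = 3: 1888/181  (> 124, stop)

605/58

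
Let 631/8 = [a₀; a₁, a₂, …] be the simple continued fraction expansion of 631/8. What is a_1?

Repeatedly divide and take the remainder:
631 = 78·8 + 7, so a_0 = 78
8 = 1·7 + 1, so a_1 = 1

1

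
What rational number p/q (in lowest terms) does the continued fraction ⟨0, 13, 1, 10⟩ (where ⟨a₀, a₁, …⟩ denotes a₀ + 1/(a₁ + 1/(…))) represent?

11/153

a_0 = 0: 0/1
a_1 = 13: 1/13
a_2 = 1: 1/14
a_3 = 10: 11/153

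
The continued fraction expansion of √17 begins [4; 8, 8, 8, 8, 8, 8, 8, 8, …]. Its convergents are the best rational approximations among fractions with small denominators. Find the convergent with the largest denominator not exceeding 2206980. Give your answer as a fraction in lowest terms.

1166876/283009

List convergents until the denominator exceeds the bound:
a_0 = 4: 4/1  (≤ bound)
a_1 = 8: 33/8  (≤ bound)
a_2 = 8: 268/65  (≤ bound)
a_3 = 8: 2177/528  (≤ bound)
a_4 = 8: 17684/4289  (≤ bound)
a_5 = 8: 143649/34840  (≤ bound)
a_6 = 8: 1166876/283009  (≤ bound)
a_7 = 8: 9478657/2298912  (> 2206980, stop)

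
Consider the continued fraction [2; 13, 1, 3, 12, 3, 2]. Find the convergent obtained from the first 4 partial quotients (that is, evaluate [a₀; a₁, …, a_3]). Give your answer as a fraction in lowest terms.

114/55

a_0 = 2: 2/1
a_1 = 13: 27/13
a_2 = 1: 29/14
a_3 = 3: 114/55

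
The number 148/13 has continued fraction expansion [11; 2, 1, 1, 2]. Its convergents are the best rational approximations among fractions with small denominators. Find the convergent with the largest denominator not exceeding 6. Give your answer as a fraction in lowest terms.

57/5

List convergents until the denominator exceeds the bound:
a_0 = 11: 11/1  (≤ bound)
a_1 = 2: 23/2  (≤ bound)
a_2 = 1: 34/3  (≤ bound)
a_3 = 1: 57/5  (≤ bound)
a_4 = 2: 148/13  (> 6, stop)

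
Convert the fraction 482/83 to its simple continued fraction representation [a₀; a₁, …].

482 = 5·83 + 67, so a_0 = 5
83 = 1·67 + 16, so a_1 = 1
67 = 4·16 + 3, so a_2 = 4
16 = 5·3 + 1, so a_3 = 5
3 = 3·1 + 0, so a_4 = 3

[5; 1, 4, 5, 3]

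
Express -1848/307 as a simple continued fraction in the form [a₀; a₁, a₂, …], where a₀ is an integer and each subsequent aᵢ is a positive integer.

[-7; 1, 50, 6]

-1848 ÷ 307 → quotient -7, remainder 301
307 ÷ 301 → quotient 1, remainder 6
301 ÷ 6 → quotient 50, remainder 1
6 ÷ 1 → quotient 6, remainder 0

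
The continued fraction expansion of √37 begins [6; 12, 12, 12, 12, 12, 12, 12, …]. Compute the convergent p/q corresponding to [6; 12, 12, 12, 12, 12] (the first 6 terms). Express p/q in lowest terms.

1555849/255780

Start with 12.
12 + 1/(12/1) = 12 + 1/12 = 145/12
12 + 1/(145/12) = 12 + 12/145 = 1752/145
12 + 1/(1752/145) = 12 + 145/1752 = 21169/1752
12 + 1/(21169/1752) = 12 + 1752/21169 = 255780/21169
6 + 1/(255780/21169) = 6 + 21169/255780 = 1555849/255780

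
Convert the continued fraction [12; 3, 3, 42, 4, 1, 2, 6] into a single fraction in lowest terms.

a_0 = 12: 12/1
a_1 = 3: 37/3
a_2 = 3: 123/10
a_3 = 42: 5203/423
a_4 = 4: 20935/1702
a_5 = 1: 26138/2125
a_6 = 2: 73211/5952
a_7 = 6: 465404/37837

465404/37837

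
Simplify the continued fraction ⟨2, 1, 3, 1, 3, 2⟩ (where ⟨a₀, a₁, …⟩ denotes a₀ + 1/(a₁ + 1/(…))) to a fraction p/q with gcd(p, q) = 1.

Starting at the tail and folding back:
Start with 2.
3 + 1/(2/1) = 3 + 1/2 = 7/2
1 + 1/(7/2) = 1 + 2/7 = 9/7
3 + 1/(9/7) = 3 + 7/9 = 34/9
1 + 1/(34/9) = 1 + 9/34 = 43/34
2 + 1/(43/34) = 2 + 34/43 = 120/43

120/43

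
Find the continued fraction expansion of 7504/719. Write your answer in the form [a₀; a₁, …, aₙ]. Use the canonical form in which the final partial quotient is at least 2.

[10; 2, 3, 2, 4, 1, 1, 4]

Apply division with remainder until the remainder is 0:
7504 ÷ 719 → quotient 10, remainder 314
719 ÷ 314 → quotient 2, remainder 91
314 ÷ 91 → quotient 3, remainder 41
91 ÷ 41 → quotient 2, remainder 9
41 ÷ 9 → quotient 4, remainder 5
9 ÷ 5 → quotient 1, remainder 4
5 ÷ 4 → quotient 1, remainder 1
4 ÷ 1 → quotient 4, remainder 0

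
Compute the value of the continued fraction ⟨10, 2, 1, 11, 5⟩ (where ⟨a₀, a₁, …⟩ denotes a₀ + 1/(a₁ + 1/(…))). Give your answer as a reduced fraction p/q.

1841/178

a_0 = 10: 10/1
a_1 = 2: 21/2
a_2 = 1: 31/3
a_3 = 11: 362/35
a_4 = 5: 1841/178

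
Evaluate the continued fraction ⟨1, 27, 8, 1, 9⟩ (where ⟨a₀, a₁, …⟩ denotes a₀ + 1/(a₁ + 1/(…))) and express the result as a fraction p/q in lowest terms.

2502/2413

a_0 = 1: 1/1
a_1 = 27: 28/27
a_2 = 8: 225/217
a_3 = 1: 253/244
a_4 = 9: 2502/2413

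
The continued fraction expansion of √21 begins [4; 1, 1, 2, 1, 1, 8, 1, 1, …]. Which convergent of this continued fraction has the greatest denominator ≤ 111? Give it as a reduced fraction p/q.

472/103

List convergents until the denominator exceeds the bound:
a_0 = 4: 4/1  (≤ bound)
a_1 = 1: 5/1  (≤ bound)
a_2 = 1: 9/2  (≤ bound)
a_3 = 2: 23/5  (≤ bound)
a_4 = 1: 32/7  (≤ bound)
a_5 = 1: 55/12  (≤ bound)
a_6 = 8: 472/103  (≤ bound)
a_7 = 1: 527/115  (> 111, stop)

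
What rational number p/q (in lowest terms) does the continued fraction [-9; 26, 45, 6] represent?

Compute successive convergents:
a_0 = -9: -9/1
a_1 = 26: -233/26
a_2 = 45: -10494/1171
a_3 = 6: -63197/7052

-63197/7052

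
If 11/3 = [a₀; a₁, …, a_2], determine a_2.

11 ÷ 3 → quotient 3, remainder 2
3 ÷ 2 → quotient 1, remainder 1
2 ÷ 1 → quotient 2, remainder 0

2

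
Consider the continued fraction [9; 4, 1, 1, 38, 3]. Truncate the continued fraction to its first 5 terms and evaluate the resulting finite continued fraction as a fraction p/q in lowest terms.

3200/347

Start with 38.
1 + 1/(38/1) = 1 + 1/38 = 39/38
1 + 1/(39/38) = 1 + 38/39 = 77/39
4 + 1/(77/39) = 4 + 39/77 = 347/77
9 + 1/(347/77) = 9 + 77/347 = 3200/347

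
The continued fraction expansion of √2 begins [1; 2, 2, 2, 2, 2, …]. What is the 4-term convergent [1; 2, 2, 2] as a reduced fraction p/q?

a_0 = 1: 1/1
a_1 = 2: 3/2
a_2 = 2: 7/5
a_3 = 2: 17/12

17/12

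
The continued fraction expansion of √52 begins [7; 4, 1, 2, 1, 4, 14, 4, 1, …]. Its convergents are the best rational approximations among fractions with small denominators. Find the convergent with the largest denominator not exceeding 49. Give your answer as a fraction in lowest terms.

137/19

a_0 = 7: 7/1  (≤ bound)
a_1 = 4: 29/4  (≤ bound)
a_2 = 1: 36/5  (≤ bound)
a_3 = 2: 101/14  (≤ bound)
a_4 = 1: 137/19  (≤ bound)
a_5 = 4: 649/90  (> 49, stop)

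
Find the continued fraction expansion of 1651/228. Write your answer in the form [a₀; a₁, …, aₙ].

[7; 4, 6, 1, 7]

Repeatedly divide and take the remainder:
1651 ÷ 228 → quotient 7, remainder 55
228 ÷ 55 → quotient 4, remainder 8
55 ÷ 8 → quotient 6, remainder 7
8 ÷ 7 → quotient 1, remainder 1
7 ÷ 1 → quotient 7, remainder 0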